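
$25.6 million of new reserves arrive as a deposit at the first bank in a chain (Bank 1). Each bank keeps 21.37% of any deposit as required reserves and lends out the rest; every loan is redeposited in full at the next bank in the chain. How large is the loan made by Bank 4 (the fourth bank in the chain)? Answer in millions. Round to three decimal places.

Each bank lends a fraction (1 − rr) = 0.7863 of the deposit it receives, so Bank 4 receives 25.6·0.7863^3 and lends 25.6·0.7863^4 ≈ 9.7857 million.

$9.786 million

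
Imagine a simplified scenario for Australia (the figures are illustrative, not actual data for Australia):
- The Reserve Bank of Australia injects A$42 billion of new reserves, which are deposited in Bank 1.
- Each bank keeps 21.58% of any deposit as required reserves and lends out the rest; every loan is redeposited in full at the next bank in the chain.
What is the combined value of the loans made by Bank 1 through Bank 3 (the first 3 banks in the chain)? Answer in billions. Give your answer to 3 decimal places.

A$79.020 billion

Bank i lends (1 − rr)^i of the original deposit: Bank 1 lends 42·0.7842 = 32.9364, Bank 2 lends 42·0.7842² ≈ 25.8287, and so on.
Summing a geometric series: total = 42·[0.7842·(1 − 0.7842^3) / (1 − 0.7842)] ≈ 79.0200 billion.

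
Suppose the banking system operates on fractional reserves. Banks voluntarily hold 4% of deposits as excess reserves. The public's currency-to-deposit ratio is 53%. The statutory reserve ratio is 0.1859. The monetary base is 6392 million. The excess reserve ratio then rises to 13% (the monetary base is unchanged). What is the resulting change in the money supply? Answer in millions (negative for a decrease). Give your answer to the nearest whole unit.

Initially m₁ = (1 + 0.53) / (0.1859 + 0.04 + 0.53) ≈ 2.02408, so M₁ = 2.02408 × 6392 ≈ 12937.9194 million.
After the change m₂ = (1 + 0.53) / (0.1859 + 0.13 + 0.53) ≈ 1.80872, so M₂ = 1.80872 × 6392 ≈ 11561.3382 million.
ΔM = M₂ − M₁ = 11561.3382 − 12937.9194 = -1376.5812 million.

-1377 million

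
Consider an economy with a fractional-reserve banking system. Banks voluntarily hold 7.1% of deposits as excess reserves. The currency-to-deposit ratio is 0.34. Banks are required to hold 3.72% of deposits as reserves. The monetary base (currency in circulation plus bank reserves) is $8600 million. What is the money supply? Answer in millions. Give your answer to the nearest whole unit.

$25712 million

The money multiplier is m = (1 + c) / (rr + e + c) = (1 + 0.34) / (0.0372 + 0.071 + 0.34) ≈ 2.98974.
So M = m × MB = 2.98974 × 8600 = 25711.764 million.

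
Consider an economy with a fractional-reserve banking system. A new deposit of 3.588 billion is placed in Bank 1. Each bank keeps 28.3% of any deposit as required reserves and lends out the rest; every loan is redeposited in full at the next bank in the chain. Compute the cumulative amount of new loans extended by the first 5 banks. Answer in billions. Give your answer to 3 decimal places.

7.368 billion

Bank i lends (1 − rr)^i of the original deposit: Bank 1 lends 3.588·0.7170 ≈ 2.5726, Bank 2 lends 3.588·0.7170² ≈ 1.8446, and so on.
Summing a geometric series: total = 3.588·[0.7170·(1 − 0.7170^5) / (1 − 0.7170)] ≈ 7.3679 billion.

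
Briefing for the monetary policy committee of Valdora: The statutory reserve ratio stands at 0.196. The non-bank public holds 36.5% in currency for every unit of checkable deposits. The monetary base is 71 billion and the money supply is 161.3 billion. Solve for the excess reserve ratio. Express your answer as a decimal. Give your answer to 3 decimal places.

Using m = M/MB = 161.3/71 ≈ 2.271831. Since m = (1 + c)/(c + rr + e), the denominator satisfies c + rr + e = (1 + c)/m = (1 + 0.365) / 2.271831 ≈ 0.600837.
With c = 0.365 and rr = 0.196, the excess reserve ratio is 0.600837 − 0.365 − 0.196 = 0.039837.

0.040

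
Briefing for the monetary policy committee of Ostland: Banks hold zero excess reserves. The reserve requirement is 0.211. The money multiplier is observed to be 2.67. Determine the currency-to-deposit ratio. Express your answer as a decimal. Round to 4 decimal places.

Using m = 2.67. From m = (1 + c)/(c + rr + e), rearranging gives 1 + c = m·(c + rr + e), so c·(1 − m) = m·(rr + e) − 1.
Hence c = [m·(rr + e) − 1]/(1 − m) = [2.67 × (0.211 + 0) − 1] / (1 − 2.67) ≈ 0.261455.

0.2615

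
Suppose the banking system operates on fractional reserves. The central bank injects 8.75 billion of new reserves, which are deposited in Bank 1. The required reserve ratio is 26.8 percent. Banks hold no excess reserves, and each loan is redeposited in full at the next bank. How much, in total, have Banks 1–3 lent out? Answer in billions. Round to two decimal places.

14.53 billion

Bank i lends (1 − rr)^i of the original deposit: Bank 1 lends 8.75·0.7320 = 6.4050, Bank 2 lends 8.75·0.7320² ≈ 4.6885, and so on.
Summing a geometric series: total = 8.75·[0.7320·(1 − 0.7320^3) / (1 − 0.7320)] ≈ 14.5254 billion.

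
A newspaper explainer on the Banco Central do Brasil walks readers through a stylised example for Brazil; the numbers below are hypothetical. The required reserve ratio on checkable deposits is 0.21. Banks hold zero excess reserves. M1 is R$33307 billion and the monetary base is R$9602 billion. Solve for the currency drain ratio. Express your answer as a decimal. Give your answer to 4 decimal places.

0.1100

Using m = M/MB = 33307/9602 ≈ 3.468757. From m = (1 + c)/(c + rr + e), rearranging gives 1 + c = m·(c + rr + e), so c·(1 − m) = m·(rr + e) − 1.
Hence c = [m·(rr + e) − 1]/(1 − m) = [3.468757 × (0.21 + 0) − 1] / (1 − 3.468757) ≈ 0.109999.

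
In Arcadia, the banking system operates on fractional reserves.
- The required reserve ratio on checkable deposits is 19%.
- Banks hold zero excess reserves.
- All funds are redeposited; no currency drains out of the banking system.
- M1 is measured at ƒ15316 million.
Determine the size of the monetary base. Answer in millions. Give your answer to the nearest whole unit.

ƒ2910 million

With no currency drain and no excess reserves, the money multiplier is m = 1/rr = 1/0.19 ≈ 5.263158.
The monetary base is MB = M / m = 15316 / 5.263158 ≈ 2910.0399 million.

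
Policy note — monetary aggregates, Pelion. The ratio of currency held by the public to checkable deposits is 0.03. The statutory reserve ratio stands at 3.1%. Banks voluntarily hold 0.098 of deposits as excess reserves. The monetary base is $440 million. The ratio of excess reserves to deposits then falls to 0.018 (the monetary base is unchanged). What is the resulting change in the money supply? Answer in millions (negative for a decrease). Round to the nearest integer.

Initially m₁ = (1 + 0.03) / (0.031 + 0.098 + 0.03) ≈ 6.4780, so M₁ = 6.4780 × 440 = 2850.32 million.
After the change m₂ = (1 + 0.03) / (0.031 + 0.018 + 0.03) ≈ 13.0380, so M₂ = 13.0380 × 440 = 5736.72 million.
ΔM = M₂ − M₁ = 5736.72 − 2850.32 = 2886.4 million.

$2886 million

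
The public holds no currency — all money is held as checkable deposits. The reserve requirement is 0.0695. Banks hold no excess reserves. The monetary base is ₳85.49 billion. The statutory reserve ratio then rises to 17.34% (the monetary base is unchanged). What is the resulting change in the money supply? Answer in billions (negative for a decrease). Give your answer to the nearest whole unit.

Initially m₁ = 1 / (0.0695) ≈ 14.3885, so M₁ = 14.3885 × 85.49 ≈ 1230.0729 billion.
After the change m₂ = 1 / (0.1734) ≈ 5.7670, so M₂ = 5.7670 × 85.49 ≈ 493.0208 billion.
ΔM = M₂ − M₁ = 493.0208 − 1230.0729 = -737.0521 billion.

-737 billion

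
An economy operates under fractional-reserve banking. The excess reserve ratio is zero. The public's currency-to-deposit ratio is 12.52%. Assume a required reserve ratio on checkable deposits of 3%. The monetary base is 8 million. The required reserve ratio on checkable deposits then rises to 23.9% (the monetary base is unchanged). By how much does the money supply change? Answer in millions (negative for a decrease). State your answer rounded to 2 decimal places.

-33.28 million

Initially m₁ = (1 + 0.1252) / (0.03 + 0.1252) = 7.25, so M₁ = 7.25 × 8 = 58 million.
After the change m₂ = (1 + 0.1252) / (0.239 + 0.1252) ≈ 3.0895, so M₂ = 3.0895 × 8 = 24.716 million.
ΔM = M₂ − M₁ = 24.716 − 58 = -33.284 million.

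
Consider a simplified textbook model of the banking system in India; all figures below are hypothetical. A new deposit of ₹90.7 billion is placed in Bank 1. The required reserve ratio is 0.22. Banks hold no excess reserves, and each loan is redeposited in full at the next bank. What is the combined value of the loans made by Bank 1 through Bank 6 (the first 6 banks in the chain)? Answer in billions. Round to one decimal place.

₹249.2 billion

Bank i lends (1 − rr)^i of the original deposit: Bank 1 lends 90.7·0.7800 = 70.7460, Bank 2 lends 90.7·0.7800² ≈ 55.1819, and so on.
Summing a geometric series: total = 90.7·[0.7800·(1 − 0.7800^6) / (1 − 0.7800)] ≈ 249.1547 billion.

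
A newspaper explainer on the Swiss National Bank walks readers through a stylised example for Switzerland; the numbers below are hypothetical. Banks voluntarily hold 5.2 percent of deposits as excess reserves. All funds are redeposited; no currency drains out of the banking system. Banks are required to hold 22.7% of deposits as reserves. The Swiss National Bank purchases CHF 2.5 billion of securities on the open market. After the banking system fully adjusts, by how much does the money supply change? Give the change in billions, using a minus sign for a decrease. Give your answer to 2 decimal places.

The money multiplier is m = 1 / (rr + e) = 1 / (0.227 + 0.052) ≈ 3.5842.
The purchase adds 2.5 billion of base, so ΔM = m × ΔMB = 3.5842 × (+2.5) = 8.9605 billion.

CHF 8.96 billion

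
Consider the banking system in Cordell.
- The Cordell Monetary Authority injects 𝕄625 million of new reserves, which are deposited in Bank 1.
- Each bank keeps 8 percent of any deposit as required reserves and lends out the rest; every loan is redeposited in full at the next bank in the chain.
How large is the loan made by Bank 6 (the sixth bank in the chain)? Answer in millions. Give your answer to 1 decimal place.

𝕄379.0 million

Each bank lends a fraction (1 − rr) = 0.9200 of the deposit it receives, so Bank 6 receives 625·0.9200^5 and lends 625·0.9200^6 ≈ 378.9719 million.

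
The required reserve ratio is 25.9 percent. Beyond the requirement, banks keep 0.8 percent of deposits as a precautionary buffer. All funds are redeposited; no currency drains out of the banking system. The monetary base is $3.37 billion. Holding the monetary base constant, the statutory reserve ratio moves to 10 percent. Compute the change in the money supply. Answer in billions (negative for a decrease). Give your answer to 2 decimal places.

Initially m₁ = 1 / (0.259 + 0.008) ≈ 3.7453, so M₁ = 3.7453 × 3.37 ≈ 12.6217 billion.
After the change m₂ = 1 / (0.1 + 0.008) ≈ 9.2593, so M₂ = 9.2593 × 3.37 ≈ 31.2038 billion.
ΔM = M₂ − M₁ = 31.2038 − 12.6217 = 18.5821 billion.

$18.58 billion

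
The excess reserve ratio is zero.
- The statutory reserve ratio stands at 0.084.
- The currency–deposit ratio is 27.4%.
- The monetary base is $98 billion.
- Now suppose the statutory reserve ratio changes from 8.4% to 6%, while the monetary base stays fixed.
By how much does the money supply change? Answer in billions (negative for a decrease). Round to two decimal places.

$25.06 billion

Initially m₁ = (1 + 0.274) / (0.084 + 0.274) ≈ 3.55866, so M₁ = 3.55866 × 98 ≈ 348.7487 billion.
After the change m₂ = (1 + 0.274) / (0.06 + 0.274) ≈ 3.81437, so M₂ = 3.81437 × 98 ≈ 373.8083 billion.
ΔM = M₂ − M₁ = 373.8083 − 348.7487 = 25.0596 billion.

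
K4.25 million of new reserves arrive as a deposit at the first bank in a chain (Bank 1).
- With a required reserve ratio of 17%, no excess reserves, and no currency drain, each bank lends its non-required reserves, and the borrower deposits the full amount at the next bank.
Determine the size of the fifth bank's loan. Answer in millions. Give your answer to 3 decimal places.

Each bank lends a fraction (1 − rr) = 0.8300 of the deposit it receives, so Bank 5 receives 4.25·0.8300^4 and lends 4.25·0.8300^5 ≈ 1.6741 million.

K1.674 million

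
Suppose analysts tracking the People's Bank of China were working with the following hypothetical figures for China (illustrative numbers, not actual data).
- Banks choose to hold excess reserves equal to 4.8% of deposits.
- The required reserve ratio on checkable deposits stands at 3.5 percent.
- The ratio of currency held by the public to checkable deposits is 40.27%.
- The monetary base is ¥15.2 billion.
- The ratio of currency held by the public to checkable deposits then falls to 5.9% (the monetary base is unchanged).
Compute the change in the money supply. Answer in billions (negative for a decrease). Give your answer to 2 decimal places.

¥69.46 billion

Initially m₁ = (1 + 0.4027) / (0.035 + 0.048 + 0.4027) ≈ 2.88800, so M₁ = 2.88800 × 15.2 = 43.8976 billion.
After the change m₂ = (1 + 0.059) / (0.035 + 0.048 + 0.059) ≈ 7.45775, so M₂ = 7.45775 × 15.2 = 113.3578 billion.
ΔM = M₂ − M₁ = 113.3578 − 43.8976 = 69.4602 billion.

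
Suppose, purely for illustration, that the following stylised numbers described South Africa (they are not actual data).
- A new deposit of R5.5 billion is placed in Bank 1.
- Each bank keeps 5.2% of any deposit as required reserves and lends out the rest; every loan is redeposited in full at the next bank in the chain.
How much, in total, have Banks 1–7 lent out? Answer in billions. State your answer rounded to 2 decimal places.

Bank i lends (1 − rr)^i of the original deposit: Bank 1 lends 5.5·0.9480 = 5.2140, Bank 2 lends 5.5·0.9480² ≈ 4.9429, and so on.
Summing a geometric series: total = 5.5·[0.9480·(1 − 0.9480^7) / (1 − 0.9480)] ≈ 31.2729 billion.

R31.27 billion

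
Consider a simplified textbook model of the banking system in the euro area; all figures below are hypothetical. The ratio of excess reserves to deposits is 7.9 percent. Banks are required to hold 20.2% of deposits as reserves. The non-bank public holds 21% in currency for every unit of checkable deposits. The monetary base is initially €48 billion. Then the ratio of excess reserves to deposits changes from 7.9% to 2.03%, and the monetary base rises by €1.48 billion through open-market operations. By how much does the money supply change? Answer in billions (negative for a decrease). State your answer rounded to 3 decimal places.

Before: m₁ = (1 + 0.21) / (0.202 + 0.079 + 0.21) ≈ 2.464358, MB₁ = 48, so M₁ = 2.464358 × 48 ≈ 118.2892 billion.
After: m₂ = (1 + 0.21) / (0.202 + 0.0203 + 0.21) ≈ 2.798982, MB₂ = 48 + 1.48 = 49.48, so M₂ = 2.798982 × 49.48 ≈ 138.4936 billion.
ΔM = M₂ − M₁ = 138.4936 − 118.2892 = 20.2044 billion.

€20.204 billion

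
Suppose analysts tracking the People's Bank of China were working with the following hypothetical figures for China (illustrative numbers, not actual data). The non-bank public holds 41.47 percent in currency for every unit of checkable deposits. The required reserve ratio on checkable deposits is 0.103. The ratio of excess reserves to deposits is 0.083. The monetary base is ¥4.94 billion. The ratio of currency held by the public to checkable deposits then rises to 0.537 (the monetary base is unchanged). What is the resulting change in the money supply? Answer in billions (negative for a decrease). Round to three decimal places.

Initially m₁ = (1 + 0.4147) / (0.103 + 0.083 + 0.4147) ≈ 2.35509, so M₁ = 2.35509 × 4.94 ≈ 11.6341 billion.
After the change m₂ = (1 + 0.537) / (0.103 + 0.083 + 0.537) ≈ 2.12586, so M₂ = 2.12586 × 4.94 ≈ 10.5017 billion.
ΔM = M₂ − M₁ = 10.5017 − 11.6341 = -1.1324 billion.

-1.132 billion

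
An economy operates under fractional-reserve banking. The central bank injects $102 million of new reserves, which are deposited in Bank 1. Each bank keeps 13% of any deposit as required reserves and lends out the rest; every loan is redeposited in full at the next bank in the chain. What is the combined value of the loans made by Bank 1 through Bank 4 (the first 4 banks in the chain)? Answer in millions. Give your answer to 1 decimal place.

$291.5 million

Bank i lends (1 − rr)^i of the original deposit: Bank 1 lends 102·0.8700 = 88.7400, Bank 2 lends 102·0.8700² = 77.2038, and so on.
Summing a geometric series: total = 102·[0.8700·(1 − 0.8700^4) / (1 − 0.8700)] ≈ 291.5467 million.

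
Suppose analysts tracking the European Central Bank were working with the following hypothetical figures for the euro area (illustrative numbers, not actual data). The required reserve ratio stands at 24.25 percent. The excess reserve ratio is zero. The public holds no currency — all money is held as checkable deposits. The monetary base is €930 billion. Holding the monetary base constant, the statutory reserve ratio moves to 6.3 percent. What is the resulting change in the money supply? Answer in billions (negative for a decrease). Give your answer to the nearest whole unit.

€10927 billion

Initially m₁ = 1 / (0.2425) ≈ 4.1237, so M₁ = 4.1237 × 930 = 3835.041 billion.
After the change m₂ = 1 / (0.063) ≈ 15.8730, so M₂ = 15.8730 × 930 = 14761.89 billion.
ΔM = M₂ − M₁ = 14761.89 − 3835.041 = 10926.849 billion.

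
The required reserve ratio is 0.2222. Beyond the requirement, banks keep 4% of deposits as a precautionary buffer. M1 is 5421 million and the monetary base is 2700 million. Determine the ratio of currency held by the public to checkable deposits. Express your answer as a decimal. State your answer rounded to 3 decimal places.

Using m = M/MB = 5421/2700 ≈ 2.007778. From m = (1 + c)/(c + rr + e), rearranging gives 1 + c = m·(c + rr + e), so c·(1 − m) = m·(rr + e) − 1.
Hence c = [m·(rr + e) − 1]/(1 − m) = [2.007778 × (0.2222 + 0.04) − 1] / (1 − 2.007778) ≈ 0.469906.

0.470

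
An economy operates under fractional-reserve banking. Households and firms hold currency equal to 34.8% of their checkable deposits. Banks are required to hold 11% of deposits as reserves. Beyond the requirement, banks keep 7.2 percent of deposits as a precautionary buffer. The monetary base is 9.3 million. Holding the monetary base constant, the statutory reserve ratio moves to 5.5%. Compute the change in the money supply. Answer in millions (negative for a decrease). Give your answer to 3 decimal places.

Initially m₁ = (1 + 0.348) / (0.11 + 0.072 + 0.348) ≈ 2.54340, so M₁ = 2.54340 × 9.3 ≈ 23.6536 million.
After the change m₂ = (1 + 0.348) / (0.055 + 0.072 + 0.348) ≈ 2.83789, so M₂ = 2.83789 × 9.3 ≈ 26.3924 million.
ΔM = M₂ − M₁ = 26.3924 − 23.6536 = 2.7388 million.

2.739 million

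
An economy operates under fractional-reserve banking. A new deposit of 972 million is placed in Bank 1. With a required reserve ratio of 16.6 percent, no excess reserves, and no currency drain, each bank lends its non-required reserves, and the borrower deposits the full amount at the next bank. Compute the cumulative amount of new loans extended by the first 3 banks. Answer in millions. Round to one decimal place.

Bank i lends (1 − rr)^i of the original deposit: Bank 1 lends 972·0.8340 = 810.6480, Bank 2 lends 972·0.8340² ≈ 676.0804, and so on.
Summing a geometric series: total = 972·[0.8340·(1 − 0.8340^3) / (1 − 0.8340)] ≈ 2050.5795 million.

2050.6 million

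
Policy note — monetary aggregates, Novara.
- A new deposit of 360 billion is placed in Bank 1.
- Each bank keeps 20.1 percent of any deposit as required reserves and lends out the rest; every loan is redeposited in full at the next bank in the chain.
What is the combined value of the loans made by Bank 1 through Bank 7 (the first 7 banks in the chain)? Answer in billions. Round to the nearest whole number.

Bank i lends (1 − rr)^i of the original deposit: Bank 1 lends 360·0.7990 = 287.6400, Bank 2 lends 360·0.7990² ≈ 229.8244, and so on.
Summing a geometric series: total = 360·[0.7990·(1 − 0.7990^7) / (1 − 0.7990)] ≈ 1133.5491 billion.

1134 billion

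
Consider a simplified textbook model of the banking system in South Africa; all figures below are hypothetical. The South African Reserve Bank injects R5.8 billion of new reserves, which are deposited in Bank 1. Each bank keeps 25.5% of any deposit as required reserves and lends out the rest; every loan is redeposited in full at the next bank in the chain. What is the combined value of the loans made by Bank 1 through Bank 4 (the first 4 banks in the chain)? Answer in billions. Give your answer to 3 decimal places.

Bank i lends (1 − rr)^i of the original deposit: Bank 1 lends 5.8·0.7450 = 4.3210, Bank 2 lends 5.8·0.7450² ≈ 3.2191, and so on.
Summing a geometric series: total = 5.8·[0.7450·(1 − 0.7450^4) / (1 − 0.7450)] ≈ 11.7251 billion.

R11.725 billion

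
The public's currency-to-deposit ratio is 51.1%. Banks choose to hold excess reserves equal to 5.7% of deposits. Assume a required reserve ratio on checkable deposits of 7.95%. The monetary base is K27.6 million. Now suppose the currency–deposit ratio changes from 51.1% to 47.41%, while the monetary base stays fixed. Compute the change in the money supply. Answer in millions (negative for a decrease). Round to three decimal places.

Initially m₁ = (1 + 0.511) / (0.0795 + 0.057 + 0.511) ≈ 2.333591, so M₁ = 2.333591 × 27.6 ≈ 64.4071 million.
After the change m₂ = (1 + 0.4741) / (0.0795 + 0.057 + 0.4741) ≈ 2.414183, so M₂ = 2.414183 × 27.6 ≈ 66.6315 million.
ΔM = M₂ − M₁ = 66.6315 − 64.4071 = 2.2244 million.

K2.224 million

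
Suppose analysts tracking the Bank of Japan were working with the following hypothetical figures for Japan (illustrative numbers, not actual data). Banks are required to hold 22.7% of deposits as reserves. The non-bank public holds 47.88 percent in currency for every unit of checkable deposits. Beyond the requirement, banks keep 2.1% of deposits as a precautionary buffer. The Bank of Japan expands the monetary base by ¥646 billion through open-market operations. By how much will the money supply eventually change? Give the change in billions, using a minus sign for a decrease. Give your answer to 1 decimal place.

The money multiplier is m = (1 + c) / (rr + e + c) = (1 + 0.4788) / (0.227 + 0.021 + 0.4788) ≈ 2.03467.
The purchase adds 646 billion of base, so ΔM = m × ΔMB = 2.03467 × (+646) ≈ 1314.3968 billion.

¥1314.4 billion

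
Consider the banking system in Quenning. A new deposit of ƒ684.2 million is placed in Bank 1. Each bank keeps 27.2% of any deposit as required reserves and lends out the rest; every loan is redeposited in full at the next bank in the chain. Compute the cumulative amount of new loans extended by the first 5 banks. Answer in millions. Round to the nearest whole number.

ƒ1457 million

Bank i lends (1 − rr)^i of the original deposit: Bank 1 lends 684.2·0.7280 = 498.0976, Bank 2 lends 684.2·0.7280² ≈ 362.6151, and so on.
Summing a geometric series: total = 684.2·[0.7280·(1 − 0.7280^5) / (1 − 0.7280)] ≈ 1456.7838 million.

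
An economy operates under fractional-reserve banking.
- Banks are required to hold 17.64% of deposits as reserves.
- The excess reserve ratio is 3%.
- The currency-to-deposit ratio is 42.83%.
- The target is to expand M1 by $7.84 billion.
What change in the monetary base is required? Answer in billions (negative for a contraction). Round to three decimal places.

$3.484 billion

The money multiplier is m = (1 + c) / (rr + e + c) = (1 + 0.4283) / (0.1764 + 0.03 + 0.4283) ≈ 2.25035.
ΔMB = ΔM / m = (+7.84) / 2.25035 ≈ 3.4839 billion.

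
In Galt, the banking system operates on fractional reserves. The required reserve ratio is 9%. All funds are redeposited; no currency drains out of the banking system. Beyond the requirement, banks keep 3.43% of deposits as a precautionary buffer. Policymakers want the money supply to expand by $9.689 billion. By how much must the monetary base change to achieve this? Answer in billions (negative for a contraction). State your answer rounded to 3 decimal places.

$1.204 billion

The money multiplier is m = 1 / (rr + e) = 1 / (0.09 + 0.0343) ≈ 8.04505.
ΔMB = ΔM / m = (+9.689) / 8.04505 ≈ 1.2043 billion.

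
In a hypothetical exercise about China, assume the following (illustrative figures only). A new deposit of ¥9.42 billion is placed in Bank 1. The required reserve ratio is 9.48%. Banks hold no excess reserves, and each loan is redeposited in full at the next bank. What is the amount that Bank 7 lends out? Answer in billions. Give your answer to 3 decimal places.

Each bank lends a fraction (1 − rr) = 0.9052 of the deposit it receives, so Bank 7 receives 9.42·0.9052^6 and lends 9.42·0.9052^7 ≈ 4.6910 billion.

¥4.691 billion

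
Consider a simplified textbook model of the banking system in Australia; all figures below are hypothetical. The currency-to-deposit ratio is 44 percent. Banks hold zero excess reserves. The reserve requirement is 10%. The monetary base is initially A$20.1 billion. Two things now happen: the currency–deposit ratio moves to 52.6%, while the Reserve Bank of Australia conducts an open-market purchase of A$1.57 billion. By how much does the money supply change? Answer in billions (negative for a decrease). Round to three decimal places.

Before: m₁ = (1 + 0.44) / (0.1 + 0.44) ≈ 2.666667, MB₁ = 20.1, so M₁ = 2.666667 × 20.1 ≈ 53.6 billion.
After: m₂ = (1 + 0.526) / (0.1 + 0.526) ≈ 2.437700, MB₂ = 20.1 + 1.57 = 21.67, so M₂ = 2.437700 × 21.67 ≈ 52.825 billion.
ΔM = M₂ − M₁ = 52.825 − 53.6 = -0.775 billion.

-0.775 billion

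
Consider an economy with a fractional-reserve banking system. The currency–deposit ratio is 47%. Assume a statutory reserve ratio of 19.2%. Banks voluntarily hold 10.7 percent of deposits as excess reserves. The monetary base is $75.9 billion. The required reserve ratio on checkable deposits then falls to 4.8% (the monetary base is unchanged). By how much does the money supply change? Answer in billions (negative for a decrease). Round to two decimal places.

Initially m₁ = (1 + 0.47) / (0.192 + 0.107 + 0.47) ≈ 1.91157, so M₁ = 1.91157 × 75.9 ≈ 145.0882 billion.
After the change m₂ = (1 + 0.47) / (0.048 + 0.107 + 0.47) = 2.35200, so M₂ = 2.35200 × 75.9 = 178.5168 billion.
ΔM = M₂ − M₁ = 178.5168 − 145.0882 = 33.4286 billion.

$33.43 billion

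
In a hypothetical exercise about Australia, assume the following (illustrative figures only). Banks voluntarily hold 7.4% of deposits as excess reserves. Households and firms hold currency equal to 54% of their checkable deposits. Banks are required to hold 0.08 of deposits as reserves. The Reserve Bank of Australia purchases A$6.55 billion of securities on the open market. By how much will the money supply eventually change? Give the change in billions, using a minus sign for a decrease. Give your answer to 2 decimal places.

The money multiplier is m = (1 + c) / (rr + e + c) = (1 + 0.54) / (0.08 + 0.074 + 0.54) ≈ 2.2190.
The purchase adds 6.55 billion of base, so ΔM = m × ΔMB = 2.2190 × (+6.55) ≈ 14.5344 billion.

A$14.53 billion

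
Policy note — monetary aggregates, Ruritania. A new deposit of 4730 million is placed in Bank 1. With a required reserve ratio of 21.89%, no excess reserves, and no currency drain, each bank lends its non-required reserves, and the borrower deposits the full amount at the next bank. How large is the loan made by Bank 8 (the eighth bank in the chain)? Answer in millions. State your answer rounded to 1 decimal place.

655.4 million

Each bank lends a fraction (1 − rr) = 0.7811 of the deposit it receives, so Bank 8 receives 4730·0.7811^7 and lends 4730·0.7811^8 ≈ 655.4118 million.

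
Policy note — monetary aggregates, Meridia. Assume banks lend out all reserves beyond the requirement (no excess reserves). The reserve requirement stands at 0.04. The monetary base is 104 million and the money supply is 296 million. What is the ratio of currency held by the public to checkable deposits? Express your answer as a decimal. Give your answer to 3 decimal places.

Using m = M/MB = 296/104 ≈ 2.846154. From m = (1 + c)/(c + rr + e), rearranging gives 1 + c = m·(c + rr + e), so c·(1 − m) = m·(rr + e) − 1.
Hence c = [m·(rr + e) − 1]/(1 − m) = [2.846154 × (0.04 + 0) − 1] / (1 − 2.846154) ≈ 0.480000.

0.480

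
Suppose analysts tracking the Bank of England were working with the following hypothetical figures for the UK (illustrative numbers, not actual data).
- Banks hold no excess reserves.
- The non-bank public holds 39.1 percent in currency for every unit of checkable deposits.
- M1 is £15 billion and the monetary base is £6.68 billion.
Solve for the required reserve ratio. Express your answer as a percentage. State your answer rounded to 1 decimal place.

22.8%

Using m = M/MB = 15/6.68 ≈ 2.245509. Since m = (1 + c)/(c + rr + e), the denominator satisfies c + rr + e = (1 + c)/m = (1 + 0.391) / 2.245509 ≈ 0.619459.
With c = 0.391 and e = 0, the required reserve ratio is 0.619459 − 0.391 − 0 = 0.228459.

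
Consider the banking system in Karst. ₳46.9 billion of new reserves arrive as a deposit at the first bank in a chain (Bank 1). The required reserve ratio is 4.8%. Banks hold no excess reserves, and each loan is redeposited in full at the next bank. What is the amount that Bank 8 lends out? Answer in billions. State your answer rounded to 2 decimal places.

Each bank lends a fraction (1 − rr) = 0.9520 of the deposit it receives, so Bank 8 receives 46.9·0.9520^7 and lends 46.9·0.9520^8 ≈ 31.6423 billion.

₳31.64 billion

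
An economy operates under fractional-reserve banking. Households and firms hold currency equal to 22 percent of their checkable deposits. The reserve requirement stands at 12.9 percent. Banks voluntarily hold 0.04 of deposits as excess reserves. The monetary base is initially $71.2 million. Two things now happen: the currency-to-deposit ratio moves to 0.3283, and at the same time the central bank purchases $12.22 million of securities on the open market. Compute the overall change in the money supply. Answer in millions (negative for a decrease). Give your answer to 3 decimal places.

Before: m₁ = (1 + 0.22) / (0.129 + 0.04 + 0.22) ≈ 3.136247, MB₁ = 71.2, so M₁ = 3.136247 × 71.2 ≈ 223.3008 million.
After: m₂ = (1 + 0.3283) / (0.129 + 0.04 + 0.3283) ≈ 2.671024, MB₂ = 71.2 + 12.22 = 83.42, so M₂ = 2.671024 × 83.42 ≈ 222.8168 million.
ΔM = M₂ − M₁ = 222.8168 − 223.3008 = -0.484 million.

-0.484 million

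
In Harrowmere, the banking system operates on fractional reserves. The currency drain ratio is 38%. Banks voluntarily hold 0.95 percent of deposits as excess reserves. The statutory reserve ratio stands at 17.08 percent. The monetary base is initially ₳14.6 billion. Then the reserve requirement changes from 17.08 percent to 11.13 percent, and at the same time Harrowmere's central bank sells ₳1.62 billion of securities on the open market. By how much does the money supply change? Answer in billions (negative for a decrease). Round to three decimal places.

Before: m₁ = (1 + 0.38) / (0.1708 + 0.0095 + 0.38) ≈ 2.462966, MB₁ = 14.6, so M₁ = 2.462966 × 14.6 ≈ 35.9593 billion.
After: m₂ = (1 + 0.38) / (0.1113 + 0.0095 + 0.38) ≈ 2.755591, MB₂ = 14.6 − 1.62 = 12.98, so M₂ = 2.755591 × 12.98 ≈ 35.7676 billion.
ΔM = M₂ − M₁ = 35.7676 − 35.9593 = -0.1917 billion.

-0.192 billion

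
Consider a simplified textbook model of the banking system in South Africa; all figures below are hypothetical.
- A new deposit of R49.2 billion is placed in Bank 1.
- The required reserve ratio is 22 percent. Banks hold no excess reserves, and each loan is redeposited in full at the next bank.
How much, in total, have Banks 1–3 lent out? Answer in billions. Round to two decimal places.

R91.66 billion

Bank i lends (1 − rr)^i of the original deposit: Bank 1 lends 49.2·0.7800 = 38.3760, Bank 2 lends 49.2·0.7800² ≈ 29.9333, and so on.
Summing a geometric series: total = 49.2·[0.7800·(1 − 0.7800^3) / (1 − 0.7800)] ≈ 91.6572 billion.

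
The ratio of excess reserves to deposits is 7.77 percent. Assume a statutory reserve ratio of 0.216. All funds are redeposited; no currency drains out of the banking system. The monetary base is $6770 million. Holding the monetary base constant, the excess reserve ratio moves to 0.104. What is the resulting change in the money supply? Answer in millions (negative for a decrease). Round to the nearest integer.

Initially m₁ = 1 / (0.216 + 0.0777) ≈ 3.40483, so M₁ = 3.40483 × 6770 = 23050.6991 million.
After the change m₂ = 1 / (0.216 + 0.104) = 3.12500, so M₂ = 3.12500 × 6770 = 21156.25 million.
ΔM = M₂ − M₁ = 21156.25 − 23050.6991 = -1894.4491 million.

-1894 million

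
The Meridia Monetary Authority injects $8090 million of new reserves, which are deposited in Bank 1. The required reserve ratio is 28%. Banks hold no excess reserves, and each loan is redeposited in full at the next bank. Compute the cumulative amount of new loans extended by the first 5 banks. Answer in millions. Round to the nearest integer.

$16778 million

Bank i lends (1 − rr)^i of the original deposit: Bank 1 lends 8090·0.7200 = 5824.8000, Bank 2 lends 8090·0.7200² = 4193.8560, and so on.
Summing a geometric series: total = 8090·[0.7200·(1 − 0.7200^5) / (1 − 0.7200)] ≈ 16777.6756 million.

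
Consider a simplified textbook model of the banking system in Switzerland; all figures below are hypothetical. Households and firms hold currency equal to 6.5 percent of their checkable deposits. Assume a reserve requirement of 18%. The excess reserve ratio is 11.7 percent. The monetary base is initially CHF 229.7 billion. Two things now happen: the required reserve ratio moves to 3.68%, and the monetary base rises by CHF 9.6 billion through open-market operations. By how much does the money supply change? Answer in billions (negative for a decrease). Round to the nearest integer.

CHF 489 billion

Before: m₁ = (1 + 0.065) / (0.18 + 0.117 + 0.065) ≈ 2.9420, MB₁ = 229.7, so M₁ = 2.9420 × 229.7 = 675.7774 billion.
After: m₂ = (1 + 0.065) / (0.0368 + 0.117 + 0.065) ≈ 4.8675, MB₂ = 229.7 + 9.6 = 239.3, so M₂ = 4.8675 × 239.3 ≈ 1164.7927 billion.
ΔM = M₂ − M₁ = 1164.7927 − 675.7774 = 489.0153 billion.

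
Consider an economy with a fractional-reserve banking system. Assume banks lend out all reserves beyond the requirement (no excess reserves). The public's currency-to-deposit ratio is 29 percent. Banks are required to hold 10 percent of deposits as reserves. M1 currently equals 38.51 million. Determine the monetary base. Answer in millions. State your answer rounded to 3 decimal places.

11.643 million

The money multiplier is m = (1 + c) / (rr + c) = (1 + 0.29) / (0.1 + 0.29) ≈ 3.307692.
MB = M / m = 38.51 / 3.307692 ≈ 11.6426 million.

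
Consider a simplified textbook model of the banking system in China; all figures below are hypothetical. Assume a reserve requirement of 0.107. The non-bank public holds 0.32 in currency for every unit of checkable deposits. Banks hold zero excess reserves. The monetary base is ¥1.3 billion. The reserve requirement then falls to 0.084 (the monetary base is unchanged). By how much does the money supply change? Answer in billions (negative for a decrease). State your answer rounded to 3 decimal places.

¥0.229 billion

Initially m₁ = (1 + 0.32) / (0.107 + 0.32) ≈ 3.09133, so M₁ = 3.09133 × 1.3 ≈ 4.0187 billion.
After the change m₂ = (1 + 0.32) / (0.084 + 0.32) ≈ 3.26733, so M₂ = 3.26733 × 1.3 ≈ 4.2475 billion.
ΔM = M₂ − M₁ = 4.2475 − 4.0187 = 0.2288 billion.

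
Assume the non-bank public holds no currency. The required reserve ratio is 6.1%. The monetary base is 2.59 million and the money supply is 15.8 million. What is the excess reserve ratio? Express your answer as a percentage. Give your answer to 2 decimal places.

Using m = M/MB = 15.8/2.59 ≈ 6.100386. Since m = (1 + c)/(c + rr + e), the denominator satisfies c + rr + e = (1 + c)/m = (1 + 0) / 6.100386 ≈ 0.163924.
With c = 0 and rr = 0.061, the excess reserve ratio is 0.163924 − 0 − 0.061 = 0.102924.

10.29%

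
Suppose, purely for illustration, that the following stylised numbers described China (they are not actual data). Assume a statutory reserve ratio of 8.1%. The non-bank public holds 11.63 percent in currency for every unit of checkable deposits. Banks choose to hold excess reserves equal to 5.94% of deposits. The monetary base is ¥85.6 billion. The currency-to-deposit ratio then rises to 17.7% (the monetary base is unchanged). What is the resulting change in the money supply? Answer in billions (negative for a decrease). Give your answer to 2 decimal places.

Initially m₁ = (1 + 0.1163) / (0.081 + 0.0594 + 0.1163) ≈ 4.34866, so M₁ = 4.34866 × 85.6 ≈ 372.2453 billion.
After the change m₂ = (1 + 0.177) / (0.081 + 0.0594 + 0.177) ≈ 3.70825, so M₂ = 3.70825 × 85.6 = 317.4262 billion.
ΔM = M₂ − M₁ = 317.4262 − 372.2453 = -54.8191 billion.

-54.82 billion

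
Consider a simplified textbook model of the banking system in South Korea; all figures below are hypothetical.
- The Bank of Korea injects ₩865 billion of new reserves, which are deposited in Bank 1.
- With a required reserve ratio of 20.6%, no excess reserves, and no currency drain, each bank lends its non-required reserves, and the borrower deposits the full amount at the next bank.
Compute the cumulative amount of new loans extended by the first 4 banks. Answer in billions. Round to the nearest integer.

Bank i lends (1 − rr)^i of the original deposit: Bank 1 lends 865·0.7940 = 686.8100, Bank 2 lends 865·0.7940² ≈ 545.3271, and so on.
Summing a geometric series: total = 865·[0.7940·(1 − 0.7940^4) / (1 − 0.7940)] ≈ 2008.9207 billion.

₩2009 billion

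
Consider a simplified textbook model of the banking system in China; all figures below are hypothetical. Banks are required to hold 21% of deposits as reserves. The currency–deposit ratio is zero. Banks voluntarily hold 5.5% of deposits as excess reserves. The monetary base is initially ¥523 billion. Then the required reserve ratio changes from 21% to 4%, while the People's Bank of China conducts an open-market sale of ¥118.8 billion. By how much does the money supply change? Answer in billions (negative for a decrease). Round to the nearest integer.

Before: m₁ = 1 / (0.21 + 0.055) ≈ 3.7736, MB₁ = 523, so M₁ = 3.7736 × 523 = 1973.5928 billion.
After: m₂ = 1 / (0.04 + 0.055) ≈ 10.5263, MB₂ = 523 − 118.8 = 404.2, so M₂ = 10.5263 × 404.2 ≈ 4254.7305 billion.
ΔM = M₂ − M₁ = 4254.7305 − 1973.5928 = 2281.1377 billion.

¥2281 billion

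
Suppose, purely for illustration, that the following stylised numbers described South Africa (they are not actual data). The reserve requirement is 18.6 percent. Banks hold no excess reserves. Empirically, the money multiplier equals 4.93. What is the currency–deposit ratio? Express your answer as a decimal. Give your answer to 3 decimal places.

0.021

Using m = 4.93. From m = (1 + c)/(c + rr + e), rearranging gives 1 + c = m·(c + rr + e), so c·(1 − m) = m·(rr + e) − 1.
Hence c = [m·(rr + e) − 1]/(1 − m) = [4.93 × (0.186 + 0) − 1] / (1 − 4.93) ≈ 0.021125.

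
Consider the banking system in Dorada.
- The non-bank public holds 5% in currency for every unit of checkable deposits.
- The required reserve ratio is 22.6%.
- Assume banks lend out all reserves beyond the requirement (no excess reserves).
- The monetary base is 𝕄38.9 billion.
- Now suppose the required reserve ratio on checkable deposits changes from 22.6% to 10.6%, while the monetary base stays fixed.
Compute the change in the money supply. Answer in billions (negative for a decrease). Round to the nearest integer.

𝕄114 billion

Initially m₁ = (1 + 0.05) / (0.226 + 0.05) ≈ 3.8043, so M₁ = 3.8043 × 38.9 ≈ 147.9873 billion.
After the change m₂ = (1 + 0.05) / (0.106 + 0.05) ≈ 6.7308, so M₂ = 6.7308 × 38.9 ≈ 261.8281 billion.
ΔM = M₂ − M₁ = 261.8281 − 147.9873 = 113.8408 billion.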